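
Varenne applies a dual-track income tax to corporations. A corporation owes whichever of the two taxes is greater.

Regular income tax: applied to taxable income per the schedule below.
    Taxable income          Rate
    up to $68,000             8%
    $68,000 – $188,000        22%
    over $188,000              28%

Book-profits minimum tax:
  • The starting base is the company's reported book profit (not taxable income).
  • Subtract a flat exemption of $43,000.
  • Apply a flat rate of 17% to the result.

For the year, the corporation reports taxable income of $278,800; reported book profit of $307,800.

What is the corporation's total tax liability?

$57,264

Book-profits minimum tax:
  Base (reported book profit): $307,800
  Less exemption $43,000 → base $264,800
  $264,800 × 17% = $45,016

Regular income tax:
  $68,000 × 8% = $5,440
  $120,000 × 22% = $26,400
  $90,800 × 28% = $25,424
  → $57,264

$57,264 > $45,016, so the regular income tax governs.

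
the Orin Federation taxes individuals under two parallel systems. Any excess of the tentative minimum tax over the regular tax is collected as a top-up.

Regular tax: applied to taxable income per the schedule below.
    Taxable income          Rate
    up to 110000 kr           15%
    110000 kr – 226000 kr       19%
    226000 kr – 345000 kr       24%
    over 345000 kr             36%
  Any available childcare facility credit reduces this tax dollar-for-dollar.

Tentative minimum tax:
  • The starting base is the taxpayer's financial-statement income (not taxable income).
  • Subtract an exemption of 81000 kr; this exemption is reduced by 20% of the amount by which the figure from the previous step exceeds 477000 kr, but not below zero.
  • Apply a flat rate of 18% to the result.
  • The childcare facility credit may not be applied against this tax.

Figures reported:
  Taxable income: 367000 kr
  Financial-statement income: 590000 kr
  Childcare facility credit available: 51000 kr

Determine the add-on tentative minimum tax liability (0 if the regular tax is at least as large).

Tentative minimum tax:
  Base (financial-statement income): 590000 kr
  Exemption: 81000 kr − 20% × (590000 kr − 477000 kr) = 81000 kr − 22600 kr = 58400 kr
  Base: 590000 kr − 58400 kr = 531600 kr
  531600 kr × 18% = 95688 kr

Regular tax:
  110000 kr × 15% = 16500 kr
  116000 kr × 19% = 22040 kr
  119000 kr × 24% = 28560 kr
  22000 kr × 36% = 7920 kr
  → 75020 kr
  Less childcare facility credit 51000 kr → 24020 kr

Excess of tentative minimum tax over regular tax: 95688 kr − 24020 kr = 71668 kr.

71668 kr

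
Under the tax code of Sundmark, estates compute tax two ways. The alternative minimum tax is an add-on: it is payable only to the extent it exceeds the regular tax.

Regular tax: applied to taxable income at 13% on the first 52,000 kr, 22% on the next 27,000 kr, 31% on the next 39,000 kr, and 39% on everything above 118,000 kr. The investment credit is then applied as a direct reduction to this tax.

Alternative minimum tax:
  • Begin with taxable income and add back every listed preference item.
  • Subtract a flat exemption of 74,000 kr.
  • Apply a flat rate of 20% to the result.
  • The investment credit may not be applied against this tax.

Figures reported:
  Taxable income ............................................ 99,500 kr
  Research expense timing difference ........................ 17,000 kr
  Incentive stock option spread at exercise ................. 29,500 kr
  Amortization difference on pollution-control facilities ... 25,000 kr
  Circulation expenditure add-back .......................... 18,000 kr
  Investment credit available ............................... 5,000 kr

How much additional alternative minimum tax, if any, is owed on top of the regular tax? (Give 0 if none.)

8,945 kr

Regular tax:
  52,000 kr × 13% = 6,760 kr
  27,000 kr × 22% = 5,940 kr
  20,500 kr × 31% = 6,355 kr
  → 19,055 kr
  Less investment credit 5,000 kr → 14,055 kr

Alternative minimum tax:
  Adjusted income: 99,500 kr + 17,000 kr + 29,500 kr + 25,000 kr + 18,000 kr = 189,000 kr
  Less exemption 74,000 kr → base 115,000 kr
  115,000 kr × 20% = 23,000 kr

Excess of alternative minimum tax over regular tax: 23,000 kr − 14,055 kr = 8,945 kr.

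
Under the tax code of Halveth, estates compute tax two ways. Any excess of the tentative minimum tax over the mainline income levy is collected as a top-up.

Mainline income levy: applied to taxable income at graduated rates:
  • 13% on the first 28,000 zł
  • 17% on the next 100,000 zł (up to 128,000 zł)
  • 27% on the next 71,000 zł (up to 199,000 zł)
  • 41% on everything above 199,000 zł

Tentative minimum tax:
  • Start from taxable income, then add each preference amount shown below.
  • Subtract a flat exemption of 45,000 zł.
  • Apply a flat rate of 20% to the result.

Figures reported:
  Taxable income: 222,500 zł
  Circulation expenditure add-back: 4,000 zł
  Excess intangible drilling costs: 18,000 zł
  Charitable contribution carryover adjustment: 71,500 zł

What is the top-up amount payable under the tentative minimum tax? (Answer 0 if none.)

Mainline income levy:
  28,000 zł × 13% = 3,640 zł
  100,000 zł × 17% = 17,000 zł
  71,000 zł × 27% = 19,170 zł
  23,500 zł × 41% = 9,635 zł
  → 49,445 zł

Tentative minimum tax:
  Adjusted income: 222,500 zł + 4,000 zł + 18,000 zł + 71,500 zł = 316,000 zł
  Less exemption 45,000 zł → base 271,000 zł
  271,000 zł × 20% = 54,200 zł

Excess of tentative minimum tax over mainline income levy: 54,200 zł − 49,445 zł = 4,755 zł.

4,755 zł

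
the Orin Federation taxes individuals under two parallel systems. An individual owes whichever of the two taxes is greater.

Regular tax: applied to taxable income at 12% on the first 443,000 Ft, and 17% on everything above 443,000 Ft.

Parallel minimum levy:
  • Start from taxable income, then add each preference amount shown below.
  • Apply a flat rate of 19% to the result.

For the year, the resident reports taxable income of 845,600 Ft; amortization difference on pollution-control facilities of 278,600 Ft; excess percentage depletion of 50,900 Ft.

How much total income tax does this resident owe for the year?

Regular tax:
  443,000 Ft × 12% = 53,160 Ft
  402,600 Ft × 17% = 68,442 Ft
  → 121,602 Ft

Parallel minimum levy:
  Adjusted income: 845,600 Ft + 278,600 Ft + 50,900 Ft = 1,175,100 Ft
  1,175,100 Ft × 19% = 223,269 Ft

223,269 Ft > 121,602 Ft, so the parallel minimum levy is the binding amount.

223,269 Ft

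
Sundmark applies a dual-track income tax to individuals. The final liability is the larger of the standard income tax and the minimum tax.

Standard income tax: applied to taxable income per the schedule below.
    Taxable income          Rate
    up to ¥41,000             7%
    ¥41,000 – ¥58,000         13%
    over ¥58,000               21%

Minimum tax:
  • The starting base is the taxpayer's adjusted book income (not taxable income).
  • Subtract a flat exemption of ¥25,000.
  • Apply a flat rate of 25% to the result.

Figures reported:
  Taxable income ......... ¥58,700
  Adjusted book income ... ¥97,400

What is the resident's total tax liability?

¥18,100

Minimum tax:
  Base (adjusted book income): ¥97,400
  Less exemption ¥25,000 → base ¥72,400
  ¥72,400 × 25% = ¥18,100

Standard income tax:
  ¥41,000 × 7% = ¥2,870
  ¥17,000 × 13% = ¥2,210
  ¥700 × 21% = ¥147
  → ¥5,227

¥18,100 > ¥5,227, so the minimum tax is the binding amount.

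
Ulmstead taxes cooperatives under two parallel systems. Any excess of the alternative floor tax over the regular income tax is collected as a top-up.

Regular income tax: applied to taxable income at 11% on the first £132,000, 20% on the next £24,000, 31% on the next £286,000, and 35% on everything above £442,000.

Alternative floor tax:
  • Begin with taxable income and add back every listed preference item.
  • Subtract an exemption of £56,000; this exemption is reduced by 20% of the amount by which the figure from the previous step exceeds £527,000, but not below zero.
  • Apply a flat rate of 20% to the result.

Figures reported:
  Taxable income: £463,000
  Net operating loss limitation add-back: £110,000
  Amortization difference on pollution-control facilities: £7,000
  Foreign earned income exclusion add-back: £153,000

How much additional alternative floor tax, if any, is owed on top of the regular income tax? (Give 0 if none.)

£28,310

Regular income tax:
  £132,000 × 11% = £14,520
  £24,000 × 20% = £4,800
  £286,000 × 31% = £88,660
  £21,000 × 35% = £7,350
  → £115,330

Alternative floor tax:
  Adjusted income: £463,000 + £110,000 + £7,000 + £153,000 = £733,000
  Exemption: £56,000 − 20% × (£733,000 − £527,000) = £56,000 − £41,200 = £14,800
  Base: £733,000 − £14,800 = £718,200
  £718,200 × 20% = £143,640

Excess of alternative floor tax over regular income tax: £143,640 − £115,330 = £28,310.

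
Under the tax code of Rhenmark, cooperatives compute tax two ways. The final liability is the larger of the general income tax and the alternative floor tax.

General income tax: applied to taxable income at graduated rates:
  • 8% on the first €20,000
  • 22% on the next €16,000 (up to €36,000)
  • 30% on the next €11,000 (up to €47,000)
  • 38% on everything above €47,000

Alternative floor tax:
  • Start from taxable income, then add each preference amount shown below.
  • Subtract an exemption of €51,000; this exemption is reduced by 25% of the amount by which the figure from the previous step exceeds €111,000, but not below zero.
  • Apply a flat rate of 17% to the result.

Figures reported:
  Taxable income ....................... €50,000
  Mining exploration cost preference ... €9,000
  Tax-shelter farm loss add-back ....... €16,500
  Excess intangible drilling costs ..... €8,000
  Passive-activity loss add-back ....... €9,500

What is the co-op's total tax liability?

€9,560

General income tax:
  €20,000 × 8% = €1,600
  €16,000 × 22% = €3,520
  €11,000 × 30% = €3,300
  €3,000 × 38% = €1,140
  → €9,560

Alternative floor tax:
  Adjusted income: €50,000 + €9,000 + €16,500 + €8,000 + €9,500 = €93,000
  Exemption: €93,000 ≤ €111,000, so full €51,000 applies
  Base: €93,000 − €51,000 = €42,000
  €42,000 × 17% = €7,140

€9,560 > €7,140, so the general income tax governs.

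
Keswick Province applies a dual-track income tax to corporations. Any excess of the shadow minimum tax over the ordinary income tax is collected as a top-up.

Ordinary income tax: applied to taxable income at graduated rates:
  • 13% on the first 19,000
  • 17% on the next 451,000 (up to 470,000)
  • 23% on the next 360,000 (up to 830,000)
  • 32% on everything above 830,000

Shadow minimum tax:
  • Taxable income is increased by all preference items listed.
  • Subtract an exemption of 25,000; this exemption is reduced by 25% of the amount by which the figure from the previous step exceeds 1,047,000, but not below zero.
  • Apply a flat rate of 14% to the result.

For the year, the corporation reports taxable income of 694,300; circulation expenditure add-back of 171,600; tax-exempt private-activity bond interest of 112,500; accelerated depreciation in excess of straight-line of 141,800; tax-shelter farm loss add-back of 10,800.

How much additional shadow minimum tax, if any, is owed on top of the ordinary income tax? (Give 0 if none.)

27,051

Shadow minimum tax:
  Adjusted income: 694,300 + 171,600 + 112,500 + 141,800 + 10,800 = 1,131,000
  Exemption: 25,000 − 25% × (1,131,000 − 1,047,000) = 25,000 − 21,000 = 4,000
  Base: 1,131,000 − 4,000 = 1,127,000
  1,127,000 × 14% = 157,780

Ordinary income tax:
  19,000 × 13% = 2,470
  451,000 × 17% = 76,670
  224,300 × 23% = 51,589
  → 130,729

Excess of shadow minimum tax over ordinary income tax: 157,780 − 130,729 = 27,051.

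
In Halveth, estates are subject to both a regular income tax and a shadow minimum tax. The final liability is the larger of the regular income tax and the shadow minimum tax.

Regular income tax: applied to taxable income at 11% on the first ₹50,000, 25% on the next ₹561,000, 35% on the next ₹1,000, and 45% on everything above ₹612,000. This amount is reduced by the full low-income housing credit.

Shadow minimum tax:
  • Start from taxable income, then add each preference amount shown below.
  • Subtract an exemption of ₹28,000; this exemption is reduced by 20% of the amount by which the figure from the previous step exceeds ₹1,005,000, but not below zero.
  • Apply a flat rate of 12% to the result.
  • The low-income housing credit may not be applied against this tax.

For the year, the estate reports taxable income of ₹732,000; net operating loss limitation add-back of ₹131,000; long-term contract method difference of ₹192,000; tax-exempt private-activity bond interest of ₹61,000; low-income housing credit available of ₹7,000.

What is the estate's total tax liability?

₹193,100

Regular income tax:
  ₹50,000 × 11% = ₹5,500
  ₹561,000 × 25% = ₹140,250
  ₹1,000 × 35% = ₹350
  ₹120,000 × 45% = ₹54,000
  → ₹200,100
  Less low-income housing credit ₹7,000 → ₹193,100

Shadow minimum tax:
  Adjusted income: ₹732,000 + ₹131,000 + ₹192,000 + ₹61,000 = ₹1,116,000
  Exemption: ₹28,000 − 20% × (₹1,116,000 − ₹1,005,000) = ₹28,000 − ₹22,200 = ₹5,800
  Base: ₹1,116,000 − ₹5,800 = ₹1,110,200
  ₹1,110,200 × 12% = ₹133,224

₹193,100 > ₹133,224, so the regular income tax governs.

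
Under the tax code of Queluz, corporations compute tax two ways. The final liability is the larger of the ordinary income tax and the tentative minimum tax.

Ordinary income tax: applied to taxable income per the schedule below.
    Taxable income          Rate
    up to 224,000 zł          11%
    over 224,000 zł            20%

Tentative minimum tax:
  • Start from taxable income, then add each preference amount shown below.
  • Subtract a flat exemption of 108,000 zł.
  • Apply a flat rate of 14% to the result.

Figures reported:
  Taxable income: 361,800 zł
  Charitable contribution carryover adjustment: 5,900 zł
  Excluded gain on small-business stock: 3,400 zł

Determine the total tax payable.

Ordinary income tax:
  224,000 zł × 11% = 24,640 zł
  137,800 zł × 20% = 27,560 zł
  → 52,200 zł

Tentative minimum tax:
  Adjusted income: 361,800 zł + 5,900 zł + 3,400 zł = 371,100 zł
  Less exemption 108,000 zł → base 263,100 zł
  263,100 zł × 14% = 36,834 zł

52,200 zł > 36,834 zł, so the ordinary income tax governs.

52,200 zł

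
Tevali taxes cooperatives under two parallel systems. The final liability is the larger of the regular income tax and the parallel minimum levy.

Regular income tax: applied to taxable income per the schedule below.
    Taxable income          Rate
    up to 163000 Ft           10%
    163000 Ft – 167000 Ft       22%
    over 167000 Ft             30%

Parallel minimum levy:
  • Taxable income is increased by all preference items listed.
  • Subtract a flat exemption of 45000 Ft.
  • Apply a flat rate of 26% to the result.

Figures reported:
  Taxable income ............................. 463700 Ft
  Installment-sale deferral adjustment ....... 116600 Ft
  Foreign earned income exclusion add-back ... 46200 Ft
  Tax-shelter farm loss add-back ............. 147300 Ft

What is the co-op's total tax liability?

Regular income tax:
  163000 Ft × 10% = 16300 Ft
  4000 Ft × 22% = 880 Ft
  296700 Ft × 30% = 89010 Ft
  → 106190 Ft

Parallel minimum levy:
  Adjusted income: 463700 Ft + 116600 Ft + 46200 Ft + 147300 Ft = 773800 Ft
  Less exemption 45000 Ft → base 728800 Ft
  728800 Ft × 26% = 189488 Ft

189488 Ft > 106190 Ft, so the parallel minimum levy is the binding amount.

189488 Ft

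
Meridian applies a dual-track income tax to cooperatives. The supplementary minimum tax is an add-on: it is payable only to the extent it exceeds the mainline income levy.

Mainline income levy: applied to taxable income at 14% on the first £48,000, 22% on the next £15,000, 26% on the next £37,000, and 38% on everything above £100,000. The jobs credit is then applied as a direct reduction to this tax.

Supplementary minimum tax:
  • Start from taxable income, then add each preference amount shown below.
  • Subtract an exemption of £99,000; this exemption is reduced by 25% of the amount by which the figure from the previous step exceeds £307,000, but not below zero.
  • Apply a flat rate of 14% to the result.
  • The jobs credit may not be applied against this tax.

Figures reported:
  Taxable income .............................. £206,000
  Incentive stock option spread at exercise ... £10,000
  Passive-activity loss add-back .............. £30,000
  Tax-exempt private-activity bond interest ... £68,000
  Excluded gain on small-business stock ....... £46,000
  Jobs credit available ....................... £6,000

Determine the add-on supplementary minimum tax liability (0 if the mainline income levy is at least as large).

Supplementary minimum tax:
  Adjusted income: £206,000 + £10,000 + £30,000 + £68,000 + £46,000 = £360,000
  Exemption: £99,000 − 25% × (£360,000 − £307,000) = £99,000 − £13,250 = £85,750
  Base: £360,000 − £85,750 = £274,250
  £274,250 × 14% = £38,395

Mainline income levy:
  £48,000 × 14% = £6,720
  £15,000 × 22% = £3,300
  £37,000 × 26% = £9,620
  £106,000 × 38% = £40,280
  → £59,920
  Less jobs credit £6,000 → £53,920

£38,395 ≤ £53,920, so no add-on is due.

£0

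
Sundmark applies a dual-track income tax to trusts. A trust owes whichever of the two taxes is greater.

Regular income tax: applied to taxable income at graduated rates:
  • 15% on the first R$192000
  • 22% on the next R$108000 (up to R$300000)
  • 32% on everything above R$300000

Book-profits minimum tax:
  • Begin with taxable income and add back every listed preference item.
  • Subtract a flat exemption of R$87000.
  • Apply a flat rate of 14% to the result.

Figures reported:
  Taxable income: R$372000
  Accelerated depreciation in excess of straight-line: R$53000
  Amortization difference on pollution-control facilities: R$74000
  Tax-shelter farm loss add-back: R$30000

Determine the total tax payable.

R$75600

Book-profits minimum tax:
  Adjusted income: R$372000 + R$53000 + R$74000 + R$30000 = R$529000
  Less exemption R$87000 → base R$442000
  R$442000 × 14% = R$61880

Regular income tax:
  R$192000 × 15% = R$28800
  R$108000 × 22% = R$23760
  R$72000 × 32% = R$23040
  → R$75600

R$75600 > R$61880, so the regular income tax governs.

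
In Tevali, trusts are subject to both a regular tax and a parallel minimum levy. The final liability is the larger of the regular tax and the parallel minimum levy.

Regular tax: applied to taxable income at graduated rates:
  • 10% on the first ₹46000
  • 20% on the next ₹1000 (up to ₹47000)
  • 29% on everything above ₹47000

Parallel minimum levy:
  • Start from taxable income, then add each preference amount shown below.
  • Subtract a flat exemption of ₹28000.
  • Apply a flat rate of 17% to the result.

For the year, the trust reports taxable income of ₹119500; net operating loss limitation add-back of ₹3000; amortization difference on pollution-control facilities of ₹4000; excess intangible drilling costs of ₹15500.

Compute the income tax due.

Parallel minimum levy:
  Adjusted income: ₹119500 + ₹3000 + ₹4000 + ₹15500 = ₹142000
  Less exemption ₹28000 → base ₹114000
  ₹114000 × 17% = ₹19380

Regular tax:
  ₹46000 × 10% = ₹4600
  ₹1000 × 20% = ₹200
  ₹72500 × 29% = ₹21025
  → ₹25825

₹25825 > ₹19380, so the regular tax governs.

₹25825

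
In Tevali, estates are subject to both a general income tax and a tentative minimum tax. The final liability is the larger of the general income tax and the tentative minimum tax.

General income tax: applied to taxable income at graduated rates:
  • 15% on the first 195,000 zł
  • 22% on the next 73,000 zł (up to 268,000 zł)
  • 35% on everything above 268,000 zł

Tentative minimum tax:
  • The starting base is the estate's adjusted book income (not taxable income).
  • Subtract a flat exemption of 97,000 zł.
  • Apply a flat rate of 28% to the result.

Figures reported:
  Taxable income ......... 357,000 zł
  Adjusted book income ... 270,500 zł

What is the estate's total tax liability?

Tentative minimum tax:
  Base (adjusted book income): 270,500 zł
  Less exemption 97,000 zł → base 173,500 zł
  173,500 zł × 28% = 48,580 zł

General income tax:
  195,000 zł × 15% = 29,250 zł
  73,000 zł × 22% = 16,060 zł
  89,000 zł × 35% = 31,150 zł
  → 76,460 zł

76,460 zł > 48,580 zł, so the general income tax governs.

76,460 zł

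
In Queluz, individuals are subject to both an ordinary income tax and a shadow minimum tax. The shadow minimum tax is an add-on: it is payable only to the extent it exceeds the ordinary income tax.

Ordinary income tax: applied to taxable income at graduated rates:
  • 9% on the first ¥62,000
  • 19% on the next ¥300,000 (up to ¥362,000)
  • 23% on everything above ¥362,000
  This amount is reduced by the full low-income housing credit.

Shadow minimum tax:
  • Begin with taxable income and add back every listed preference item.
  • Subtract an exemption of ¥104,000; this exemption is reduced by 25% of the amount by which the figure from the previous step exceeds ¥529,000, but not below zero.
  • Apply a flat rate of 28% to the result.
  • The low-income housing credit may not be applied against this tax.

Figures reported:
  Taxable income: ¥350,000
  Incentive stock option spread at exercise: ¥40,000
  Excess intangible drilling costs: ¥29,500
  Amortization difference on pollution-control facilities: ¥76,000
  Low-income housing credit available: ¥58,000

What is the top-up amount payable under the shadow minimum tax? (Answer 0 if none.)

Shadow minimum tax:
  Adjusted income: ¥350,000 + ¥40,000 + ¥29,500 + ¥76,000 = ¥495,500
  Exemption: ¥495,500 ≤ ¥529,000, so full ¥104,000 applies
  Base: ¥495,500 − ¥104,000 = ¥391,500
  ¥391,500 × 28% = ¥109,620

Ordinary income tax:
  ¥62,000 × 9% = ¥5,580
  ¥288,000 × 19% = ¥54,720
  → ¥60,300
  Less low-income housing credit ¥58,000 → ¥2,300

Excess of shadow minimum tax over ordinary income tax: ¥109,620 − ¥2,300 = ¥107,320.

¥107,320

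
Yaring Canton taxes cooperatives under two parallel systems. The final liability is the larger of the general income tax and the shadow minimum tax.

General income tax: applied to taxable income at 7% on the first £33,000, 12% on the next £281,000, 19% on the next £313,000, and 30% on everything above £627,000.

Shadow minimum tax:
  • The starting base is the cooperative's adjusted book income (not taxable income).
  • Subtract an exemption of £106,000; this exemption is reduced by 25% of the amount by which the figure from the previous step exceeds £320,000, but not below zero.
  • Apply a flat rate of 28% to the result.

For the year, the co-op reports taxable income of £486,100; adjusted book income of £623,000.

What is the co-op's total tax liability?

Shadow minimum tax:
  Base (adjusted book income): £623,000
  Exemption: £106,000 − 25% × (£623,000 − £320,000) = £106,000 − £75,750 = £30,250
  Base: £623,000 − £30,250 = £592,750
  £592,750 × 28% = £165,970

General income tax:
  £33,000 × 7% = £2,310
  £281,000 × 12% = £33,720
  £172,100 × 19% = £32,699
  → £68,729

£165,970 > £68,729, so the shadow minimum tax is the binding amount.

£165,970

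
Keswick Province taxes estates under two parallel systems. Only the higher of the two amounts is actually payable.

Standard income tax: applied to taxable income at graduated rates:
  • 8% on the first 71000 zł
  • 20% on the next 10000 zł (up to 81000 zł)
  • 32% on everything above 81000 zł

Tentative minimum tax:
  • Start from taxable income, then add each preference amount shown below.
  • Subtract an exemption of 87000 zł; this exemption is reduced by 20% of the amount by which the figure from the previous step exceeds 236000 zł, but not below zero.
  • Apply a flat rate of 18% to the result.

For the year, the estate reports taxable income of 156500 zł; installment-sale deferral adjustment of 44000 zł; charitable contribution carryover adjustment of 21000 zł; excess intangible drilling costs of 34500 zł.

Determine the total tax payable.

Tentative minimum tax:
  Adjusted income: 156500 zł + 44000 zł + 21000 zł + 34500 zł = 256000 zł
  Exemption: 87000 zł − 20% × (256000 zł − 236000 zł) = 87000 zł − 4000 zł = 83000 zł
  Base: 256000 zł − 83000 zł = 173000 zł
  173000 zł × 18% = 31140 zł

Standard income tax:
  71000 zł × 8% = 5680 zł
  10000 zł × 20% = 2000 zł
  75500 zł × 32% = 24160 zł
  → 31840 zł

31840 zł > 31140 zł, so the standard income tax governs.

31840 zł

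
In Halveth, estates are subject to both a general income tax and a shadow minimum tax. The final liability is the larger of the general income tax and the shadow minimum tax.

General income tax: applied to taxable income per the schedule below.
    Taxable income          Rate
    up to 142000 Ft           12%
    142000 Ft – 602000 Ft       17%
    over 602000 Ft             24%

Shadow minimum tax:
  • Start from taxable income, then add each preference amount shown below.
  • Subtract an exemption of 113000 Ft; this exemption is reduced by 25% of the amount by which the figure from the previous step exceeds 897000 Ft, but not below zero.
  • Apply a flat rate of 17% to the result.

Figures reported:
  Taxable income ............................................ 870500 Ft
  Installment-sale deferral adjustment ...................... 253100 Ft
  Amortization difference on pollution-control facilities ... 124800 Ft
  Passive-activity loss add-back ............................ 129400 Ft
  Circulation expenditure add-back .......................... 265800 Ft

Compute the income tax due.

279412 Ft

Shadow minimum tax:
  Adjusted income: 870500 Ft + 253100 Ft + 124800 Ft + 129400 Ft + 265800 Ft = 1643600 Ft
  Exemption: 25% × (1643600 Ft − 897000 Ft) = 186650 Ft ≥ 113000 Ft, so the exemption is fully phased out
  Base: 1643600 Ft − 0 Ft = 1643600 Ft
  1643600 Ft × 17% = 279412 Ft

General income tax:
  142000 Ft × 12% = 17040 Ft
  460000 Ft × 17% = 78200 Ft
  268500 Ft × 24% = 64440 Ft
  → 159680 Ft

279412 Ft > 159680 Ft, so the shadow minimum tax is the binding amount.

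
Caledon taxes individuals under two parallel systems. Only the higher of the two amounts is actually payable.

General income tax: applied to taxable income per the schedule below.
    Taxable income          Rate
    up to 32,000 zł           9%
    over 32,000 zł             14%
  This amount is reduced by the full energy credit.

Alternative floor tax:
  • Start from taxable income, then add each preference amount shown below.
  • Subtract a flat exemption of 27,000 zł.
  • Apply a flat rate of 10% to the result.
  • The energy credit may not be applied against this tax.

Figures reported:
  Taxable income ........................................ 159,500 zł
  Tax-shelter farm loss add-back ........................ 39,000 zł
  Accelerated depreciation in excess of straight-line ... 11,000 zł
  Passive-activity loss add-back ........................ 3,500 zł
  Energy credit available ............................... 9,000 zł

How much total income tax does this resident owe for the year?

Alternative floor tax:
  Adjusted income: 159,500 zł + 39,000 zł + 11,000 zł + 3,500 zł = 213,000 zł
  Less exemption 27,000 zł → base 186,000 zł
  186,000 zł × 10% = 18,600 zł

General income tax:
  32,000 zł × 9% = 2,880 zł
  127,500 zł × 14% = 17,850 zł
  → 20,730 zł
  Less energy credit 9,000 zł → 11,730 zł

18,600 zł > 11,730 zł, so the alternative floor tax is the binding amount.

18,600 zł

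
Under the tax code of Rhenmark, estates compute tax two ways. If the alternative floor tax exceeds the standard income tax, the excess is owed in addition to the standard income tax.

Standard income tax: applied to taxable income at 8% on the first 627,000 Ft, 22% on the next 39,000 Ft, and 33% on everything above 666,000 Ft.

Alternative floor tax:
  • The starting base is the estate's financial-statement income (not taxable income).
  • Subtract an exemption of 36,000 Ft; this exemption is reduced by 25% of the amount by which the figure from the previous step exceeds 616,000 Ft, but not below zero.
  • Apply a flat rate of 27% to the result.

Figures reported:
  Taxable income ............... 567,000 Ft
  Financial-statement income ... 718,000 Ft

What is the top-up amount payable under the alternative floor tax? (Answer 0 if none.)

145,665 Ft

Standard income tax:
  567,000 Ft × 8% = 45,360 Ft

Alternative floor tax:
  Base (financial-statement income): 718,000 Ft
  Exemption: 36,000 Ft − 25% × (718,000 Ft − 616,000 Ft) = 36,000 Ft − 25,500 Ft = 10,500 Ft
  Base: 718,000 Ft − 10,500 Ft = 707,500 Ft
  707,500 Ft × 27% = 191,025 Ft

Excess of alternative floor tax over standard income tax: 191,025 Ft − 45,360 Ft = 145,665 Ft.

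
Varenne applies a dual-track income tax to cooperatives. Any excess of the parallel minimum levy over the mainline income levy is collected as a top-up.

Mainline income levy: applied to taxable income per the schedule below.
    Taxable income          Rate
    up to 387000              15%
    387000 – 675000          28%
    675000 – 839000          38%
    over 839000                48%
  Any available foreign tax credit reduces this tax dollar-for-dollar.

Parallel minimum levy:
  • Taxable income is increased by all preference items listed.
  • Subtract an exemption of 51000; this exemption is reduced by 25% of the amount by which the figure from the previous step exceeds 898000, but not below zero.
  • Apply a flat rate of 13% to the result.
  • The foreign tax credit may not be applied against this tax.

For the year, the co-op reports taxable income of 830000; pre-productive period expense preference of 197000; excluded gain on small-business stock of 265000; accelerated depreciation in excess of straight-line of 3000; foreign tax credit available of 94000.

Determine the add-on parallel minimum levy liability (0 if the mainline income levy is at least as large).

64760

Mainline income levy:
  387000 × 15% = 58050
  288000 × 28% = 80640
  155000 × 38% = 58900
  → 197590
  Less foreign tax credit 94000 → 103590

Parallel minimum levy:
  Adjusted income: 830000 + 197000 + 265000 + 3000 = 1295000
  Exemption: 25% × (1295000 − 898000) = 99250 ≥ 51000, so the exemption is fully phased out
  Base: 1295000 − 0 = 1295000
  1295000 × 13% = 168350

Excess of parallel minimum levy over mainline income levy: 168350 − 103590 = 64760.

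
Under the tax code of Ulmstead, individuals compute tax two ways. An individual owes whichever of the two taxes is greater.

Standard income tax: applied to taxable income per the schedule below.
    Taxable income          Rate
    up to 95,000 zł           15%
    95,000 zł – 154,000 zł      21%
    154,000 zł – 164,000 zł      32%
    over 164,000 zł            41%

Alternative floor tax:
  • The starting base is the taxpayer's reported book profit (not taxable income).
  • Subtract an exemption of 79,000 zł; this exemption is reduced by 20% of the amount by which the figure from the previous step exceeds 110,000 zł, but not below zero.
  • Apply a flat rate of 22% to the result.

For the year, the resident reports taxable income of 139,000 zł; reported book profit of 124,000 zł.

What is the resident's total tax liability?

Alternative floor tax:
  Base (reported book profit): 124,000 zł
  Exemption: 79,000 zł − 20% × (124,000 zł − 110,000 zł) = 79,000 zł − 2,800 zł = 76,200 zł
  Base: 124,000 zł − 76,200 zł = 47,800 zł
  47,800 zł × 22% = 10,516 zł

Standard income tax:
  95,000 zł × 15% = 14,250 zł
  44,000 zł × 21% = 9,240 zł
  → 23,490 zł

23,490 zł > 10,516 zł, so the standard income tax governs.

23,490 zł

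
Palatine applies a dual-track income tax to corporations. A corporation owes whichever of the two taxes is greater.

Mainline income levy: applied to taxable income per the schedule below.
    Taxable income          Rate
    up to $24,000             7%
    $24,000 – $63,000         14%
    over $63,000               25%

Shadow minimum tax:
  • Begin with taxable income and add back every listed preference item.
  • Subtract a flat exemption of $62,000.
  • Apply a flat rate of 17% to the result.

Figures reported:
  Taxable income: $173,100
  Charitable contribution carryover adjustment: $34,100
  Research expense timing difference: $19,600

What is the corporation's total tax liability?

$34,665

Mainline income levy:
  $24,000 × 7% = $1,680
  $39,000 × 14% = $5,460
  $110,100 × 25% = $27,525
  → $34,665

Shadow minimum tax:
  Adjusted income: $173,100 + $34,100 + $19,600 = $226,800
  Less exemption $62,000 → base $164,800
  $164,800 × 17% = $28,016

$34,665 > $28,016, so the mainline income levy governs.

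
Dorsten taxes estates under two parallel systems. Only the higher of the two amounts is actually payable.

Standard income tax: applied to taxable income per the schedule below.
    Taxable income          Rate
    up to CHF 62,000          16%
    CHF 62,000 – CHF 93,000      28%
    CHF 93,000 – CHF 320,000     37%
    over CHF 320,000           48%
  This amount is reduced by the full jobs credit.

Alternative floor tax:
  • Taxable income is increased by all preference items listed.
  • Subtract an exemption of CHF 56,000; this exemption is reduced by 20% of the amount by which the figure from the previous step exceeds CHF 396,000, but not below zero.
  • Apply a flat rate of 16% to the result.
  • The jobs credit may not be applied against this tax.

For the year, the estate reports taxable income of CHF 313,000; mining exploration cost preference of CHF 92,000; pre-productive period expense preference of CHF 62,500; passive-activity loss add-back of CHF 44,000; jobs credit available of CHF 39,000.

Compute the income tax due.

Standard income tax:
  CHF 62,000 × 16% = CHF 9,920
  CHF 31,000 × 28% = CHF 8,680
  CHF 220,000 × 37% = CHF 81,400
  → CHF 100,000
  Less jobs credit CHF 39,000 → CHF 61,000

Alternative floor tax:
  Adjusted income: CHF 313,000 + CHF 92,000 + CHF 62,500 + CHF 44,000 = CHF 511,500
  Exemption: CHF 56,000 − 20% × (CHF 511,500 − CHF 396,000) = CHF 56,000 − CHF 23,100 = CHF 32,900
  Base: CHF 511,500 − CHF 32,900 = CHF 478,600
  CHF 478,600 × 16% = CHF 76,576

CHF 76,576 > CHF 61,000, so the alternative floor tax is the binding amount.

CHF 76,576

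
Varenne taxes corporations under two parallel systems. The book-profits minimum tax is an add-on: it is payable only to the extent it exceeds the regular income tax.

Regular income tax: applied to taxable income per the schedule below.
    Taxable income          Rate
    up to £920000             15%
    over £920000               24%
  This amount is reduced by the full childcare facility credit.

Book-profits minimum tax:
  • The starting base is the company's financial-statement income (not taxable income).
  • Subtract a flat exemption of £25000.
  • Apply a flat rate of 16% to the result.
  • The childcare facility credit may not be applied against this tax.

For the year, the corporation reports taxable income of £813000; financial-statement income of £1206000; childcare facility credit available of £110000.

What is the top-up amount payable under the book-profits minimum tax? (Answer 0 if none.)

£177010

Book-profits minimum tax:
  Base (financial-statement income): £1206000
  Less exemption £25000 → base £1181000
  £1181000 × 16% = £188960

Regular income tax:
  £813000 × 15% = £121950
  Less childcare facility credit £110000 → £11950

Excess of book-profits minimum tax over regular income tax: £188960 − £11950 = £177010.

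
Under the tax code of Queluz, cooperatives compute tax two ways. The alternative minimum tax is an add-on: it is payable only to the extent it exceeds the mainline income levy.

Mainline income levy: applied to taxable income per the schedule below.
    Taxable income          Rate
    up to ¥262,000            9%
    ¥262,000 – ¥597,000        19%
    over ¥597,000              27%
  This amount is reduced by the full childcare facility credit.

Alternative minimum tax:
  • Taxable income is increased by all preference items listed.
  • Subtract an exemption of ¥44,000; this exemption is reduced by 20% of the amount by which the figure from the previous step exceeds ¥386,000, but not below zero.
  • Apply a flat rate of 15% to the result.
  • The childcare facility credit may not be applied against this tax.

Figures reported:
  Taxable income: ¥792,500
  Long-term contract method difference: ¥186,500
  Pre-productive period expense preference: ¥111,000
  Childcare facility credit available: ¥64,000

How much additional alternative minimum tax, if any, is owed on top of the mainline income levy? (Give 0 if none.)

¥87,485

Alternative minimum tax:
  Adjusted income: ¥792,500 + ¥186,500 + ¥111,000 = ¥1,090,000
  Exemption: 20% × (¥1,090,000 − ¥386,000) = ¥140,800 ≥ ¥44,000, so the exemption is fully phased out
  Base: ¥1,090,000 − ¥0 = ¥1,090,000
  ¥1,090,000 × 15% = ¥163,500

Mainline income levy:
  ¥262,000 × 9% = ¥23,580
  ¥335,000 × 19% = ¥63,650
  ¥195,500 × 27% = ¥52,785
  → ¥140,015
  Less childcare facility credit ¥64,000 → ¥76,015

Excess of alternative minimum tax over mainline income levy: ¥163,500 − ¥76,015 = ¥87,485.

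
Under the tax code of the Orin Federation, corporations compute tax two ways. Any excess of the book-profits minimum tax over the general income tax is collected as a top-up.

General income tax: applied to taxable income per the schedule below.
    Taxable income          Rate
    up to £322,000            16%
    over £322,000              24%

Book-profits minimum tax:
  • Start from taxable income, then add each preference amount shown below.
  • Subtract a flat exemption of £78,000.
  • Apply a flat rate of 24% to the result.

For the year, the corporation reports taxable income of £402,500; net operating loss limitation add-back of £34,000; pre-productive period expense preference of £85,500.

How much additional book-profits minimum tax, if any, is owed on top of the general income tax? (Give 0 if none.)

£35,720

General income tax:
  £322,000 × 16% = £51,520
  £80,500 × 24% = £19,320
  → £70,840

Book-profits minimum tax:
  Adjusted income: £402,500 + £34,000 + £85,500 = £522,000
  Less exemption £78,000 → base £444,000
  £444,000 × 24% = £106,560

Excess of book-profits minimum tax over general income tax: £106,560 − £70,840 = £35,720.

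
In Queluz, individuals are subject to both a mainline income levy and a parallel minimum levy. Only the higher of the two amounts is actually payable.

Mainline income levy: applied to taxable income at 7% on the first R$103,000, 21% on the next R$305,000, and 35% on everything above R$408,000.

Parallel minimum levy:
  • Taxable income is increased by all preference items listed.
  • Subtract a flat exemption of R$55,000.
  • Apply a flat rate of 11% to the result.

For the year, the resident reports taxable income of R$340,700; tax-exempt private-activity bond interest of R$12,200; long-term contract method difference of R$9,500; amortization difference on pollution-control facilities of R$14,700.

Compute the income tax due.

R$57,127

Parallel minimum levy:
  Adjusted income: R$340,700 + R$12,200 + R$9,500 + R$14,700 = R$377,100
  Less exemption R$55,000 → base R$322,100
  R$322,100 × 11% = R$35,431

Mainline income levy:
  R$103,000 × 7% = R$7,210
  R$237,700 × 21% = R$49,917
  → R$57,127

R$57,127 > R$35,431, so the mainline income levy governs.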